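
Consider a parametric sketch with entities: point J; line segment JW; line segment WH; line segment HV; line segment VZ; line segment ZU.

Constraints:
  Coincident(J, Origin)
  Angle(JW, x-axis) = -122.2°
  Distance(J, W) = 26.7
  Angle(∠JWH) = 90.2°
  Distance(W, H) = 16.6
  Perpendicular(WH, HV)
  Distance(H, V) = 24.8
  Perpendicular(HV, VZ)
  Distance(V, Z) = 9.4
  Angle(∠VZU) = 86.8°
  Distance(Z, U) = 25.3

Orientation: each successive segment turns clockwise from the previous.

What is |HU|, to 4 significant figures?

8.001

HV is perpendicular to VZ, so VZ runs at -32.00°; with |VZ| = 9.4, Z = (-7.192, 2.254). ∠VZU = 86.8° gives ZU at -125.2° from the x-axis; with |ZU| = 25.3, U = (-21.78, -18.42). Then |HU| = |U − H| = 8.001.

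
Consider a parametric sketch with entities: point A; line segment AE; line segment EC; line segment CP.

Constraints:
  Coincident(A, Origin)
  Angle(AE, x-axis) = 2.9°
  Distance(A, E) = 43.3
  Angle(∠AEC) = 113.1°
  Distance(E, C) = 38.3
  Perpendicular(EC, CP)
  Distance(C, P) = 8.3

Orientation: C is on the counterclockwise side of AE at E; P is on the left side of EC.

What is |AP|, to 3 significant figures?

63.6

A is at the origin; AE runs at 2.9° with length 43.3, so E = 43.3·(cos 2.9°, sin 2.9°) = (43.2, 2.19). ∠AEC = 113.1°, so EC runs at 2.9° + (180° − 113.1°) = 69.8° from the x-axis; with |EC| = 38.3, C = E + 38.3·(cos 69.8°, sin 69.8°) = (56.5, 38.1). The perpendicularity gives CP at right angles to EC; with |CP| = 8.3 on the left of EC, P = C + 8.3·(-0.938, 0.345) = (48.7, 41.0). Then |AP| = |P − A| = 63.6.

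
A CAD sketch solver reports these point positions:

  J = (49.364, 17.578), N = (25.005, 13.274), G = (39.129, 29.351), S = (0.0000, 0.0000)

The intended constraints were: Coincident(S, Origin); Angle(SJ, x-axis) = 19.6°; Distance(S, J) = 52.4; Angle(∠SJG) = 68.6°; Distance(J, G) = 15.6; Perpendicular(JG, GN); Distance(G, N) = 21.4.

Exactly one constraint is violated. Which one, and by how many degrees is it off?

Perpendicular(JG, GN) — off by 7.70°.

S = (0.00, 0.00) ✓; SJ at 19.60° ✓; |SJ| = 52.40 ✓; ∠SJG = 68.60° ✓; |JG| = 15.60 ✓; ∠(JG, GN) = 97.70° ✗; |GN| = 21.40 ✓.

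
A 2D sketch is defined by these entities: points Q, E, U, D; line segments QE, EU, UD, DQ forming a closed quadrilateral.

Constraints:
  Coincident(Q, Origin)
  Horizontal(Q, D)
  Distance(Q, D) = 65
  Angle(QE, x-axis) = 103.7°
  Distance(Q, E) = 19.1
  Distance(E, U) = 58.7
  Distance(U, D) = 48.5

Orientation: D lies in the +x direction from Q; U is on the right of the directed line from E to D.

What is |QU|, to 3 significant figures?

41.2

Checks: |EU| = 58.70 ✓; |UD| = 48.50 ✓.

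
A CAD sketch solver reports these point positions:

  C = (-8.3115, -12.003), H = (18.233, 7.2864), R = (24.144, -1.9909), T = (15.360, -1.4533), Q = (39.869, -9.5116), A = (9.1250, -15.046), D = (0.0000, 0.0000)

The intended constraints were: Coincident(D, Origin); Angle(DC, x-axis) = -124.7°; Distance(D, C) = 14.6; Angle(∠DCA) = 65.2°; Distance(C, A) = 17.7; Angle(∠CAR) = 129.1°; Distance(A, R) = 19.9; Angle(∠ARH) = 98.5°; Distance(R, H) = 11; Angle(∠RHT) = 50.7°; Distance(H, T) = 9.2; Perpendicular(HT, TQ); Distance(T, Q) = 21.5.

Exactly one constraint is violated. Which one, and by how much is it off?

Distance(T, Q) = 21.5 — off by 4.30.

D = (0.00, 0.00) ✓; DC at -124.7° ✓; |DC| = 14.60 ✓; ∠DCA = 65.20° ✓; |CA| = 17.70 ✓; ∠CAR = 129.1° ✓; |AR| = 19.90 ✓; ∠ARH = 98.50° ✓; |RH| = 11.00 ✓; ∠RHT = 50.70° ✓; |HT| = 9.200 ✓; ∠(HT, TQ) = 90.00° ✓; |TQ| = 25.80 ✗.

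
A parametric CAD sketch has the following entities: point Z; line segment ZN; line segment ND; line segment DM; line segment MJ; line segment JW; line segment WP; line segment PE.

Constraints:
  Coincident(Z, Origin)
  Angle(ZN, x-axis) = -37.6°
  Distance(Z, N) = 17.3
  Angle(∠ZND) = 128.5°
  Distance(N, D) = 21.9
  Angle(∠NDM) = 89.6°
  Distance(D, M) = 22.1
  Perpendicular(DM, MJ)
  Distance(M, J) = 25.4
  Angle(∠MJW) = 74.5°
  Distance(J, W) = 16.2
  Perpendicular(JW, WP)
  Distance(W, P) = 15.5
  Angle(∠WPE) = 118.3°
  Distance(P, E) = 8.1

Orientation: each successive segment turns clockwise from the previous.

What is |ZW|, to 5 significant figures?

13.612

Z is at the origin; ZN runs at -37.6° with length 17.3, so N = (13.707, -10.556). ∠ZND = 128.5° gives ND at -89.100° from the x-axis; with |ND| = 21.9, D = (14.051, -32.453). ∠NDM = 89.6° gives DM at -179.50° from the x-axis; with |DM| = 22.1, M = (-8.0486, -32.646). The perpendicularity gives MJ at right angles to DM, so MJ runs at 90.500°; with |MJ| = 25.4, J = (-8.2702, -7.2466). ∠MJW = 74.5° gives JW at -15.000° from the x-axis; with |JW| = 16.2, W = (7.3778, -11.440). Then |ZW| = |W − Z| = 13.612.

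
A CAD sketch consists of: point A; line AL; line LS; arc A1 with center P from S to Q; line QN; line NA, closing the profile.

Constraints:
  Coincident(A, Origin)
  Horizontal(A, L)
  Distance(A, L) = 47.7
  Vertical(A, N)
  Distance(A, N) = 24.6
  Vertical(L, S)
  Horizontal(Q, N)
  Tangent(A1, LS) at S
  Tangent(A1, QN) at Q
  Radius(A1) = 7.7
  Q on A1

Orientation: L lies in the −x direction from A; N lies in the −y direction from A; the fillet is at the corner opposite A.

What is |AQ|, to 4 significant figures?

46.96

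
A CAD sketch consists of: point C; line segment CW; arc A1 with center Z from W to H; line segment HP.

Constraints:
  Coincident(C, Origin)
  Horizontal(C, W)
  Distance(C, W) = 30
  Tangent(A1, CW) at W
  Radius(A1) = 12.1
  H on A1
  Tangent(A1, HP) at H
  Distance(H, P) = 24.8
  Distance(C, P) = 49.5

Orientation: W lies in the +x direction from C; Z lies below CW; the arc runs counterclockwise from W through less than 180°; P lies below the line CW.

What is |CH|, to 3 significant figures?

25.7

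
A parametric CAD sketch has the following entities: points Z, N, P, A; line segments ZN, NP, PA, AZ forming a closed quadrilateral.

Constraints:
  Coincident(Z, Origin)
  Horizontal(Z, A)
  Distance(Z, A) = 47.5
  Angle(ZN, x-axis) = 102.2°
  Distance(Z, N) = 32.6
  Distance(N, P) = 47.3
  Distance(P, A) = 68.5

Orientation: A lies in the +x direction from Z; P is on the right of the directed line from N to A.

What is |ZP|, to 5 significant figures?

23.923

Z is at the origin; ZA is horizontal with |ZA| = 47.5 and A in +x, so A = (47.5, 0). ZN runs at 102.2° with |ZN| = 32.6, so N = (-6.8892, 31.864). P is determined by |NP| = 47.3 and |PA| = 68.5 together: it lies at the intersection of circle(N, 47.3) and circle(A, 68.5). With |NA| = 63.036, the foot of the radical line on NA is 12.045 from N and the perpendicular offset is √(47.3² − 12.045²) = 45.741. Taking the right-of-NA solution: P = (-19.618, -13.691).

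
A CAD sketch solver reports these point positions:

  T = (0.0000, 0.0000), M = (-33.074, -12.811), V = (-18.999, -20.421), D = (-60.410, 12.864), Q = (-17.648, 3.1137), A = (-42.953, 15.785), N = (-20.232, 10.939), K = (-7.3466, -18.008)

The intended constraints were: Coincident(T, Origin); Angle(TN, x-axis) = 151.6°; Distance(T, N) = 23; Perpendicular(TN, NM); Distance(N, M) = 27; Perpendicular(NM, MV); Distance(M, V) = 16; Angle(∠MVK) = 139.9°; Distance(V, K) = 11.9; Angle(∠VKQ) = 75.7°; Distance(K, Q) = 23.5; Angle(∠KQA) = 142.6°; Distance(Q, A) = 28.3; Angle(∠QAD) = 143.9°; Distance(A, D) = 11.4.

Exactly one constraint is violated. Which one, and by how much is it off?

Distance(A, D) = 11.4 — off by 6.30.

T = (0.00, 0.00) ✓; TN at 151.6° ✓; |TN| = 23.00 ✓; ∠(TN, NM) = 90.00° ✓; |NM| = 27.00 ✓; ∠(NM, MV) = 90.00° ✓; |MV| = 16.00 ✓; ∠MVK = 139.9° ✓; |VK| = 11.90 ✓; ∠VKQ = 75.70° ✓; |KQ| = 23.50 ✓; ∠KQA = 142.6° ✓; |QA| = 28.30 ✓; ∠QAD = 143.9° ✓; |AD| = 17.70 ✗.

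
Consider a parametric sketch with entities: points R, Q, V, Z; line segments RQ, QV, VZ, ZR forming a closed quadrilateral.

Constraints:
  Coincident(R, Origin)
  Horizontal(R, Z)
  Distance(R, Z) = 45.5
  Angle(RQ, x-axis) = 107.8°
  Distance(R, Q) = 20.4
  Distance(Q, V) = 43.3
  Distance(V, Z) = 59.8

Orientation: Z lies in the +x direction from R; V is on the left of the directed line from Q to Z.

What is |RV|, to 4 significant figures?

57.53

Checks: |QV| = 43.30 ✓; |VZ| = 59.80 ✓.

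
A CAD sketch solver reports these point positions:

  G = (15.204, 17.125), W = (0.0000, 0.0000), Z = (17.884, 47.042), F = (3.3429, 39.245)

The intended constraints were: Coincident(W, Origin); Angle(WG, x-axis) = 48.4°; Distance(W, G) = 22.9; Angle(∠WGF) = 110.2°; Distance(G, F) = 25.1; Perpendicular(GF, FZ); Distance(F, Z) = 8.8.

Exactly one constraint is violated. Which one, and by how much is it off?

Distance(F, Z) = 8.8 — off by 7.70.

W = (0.00, 0.00) ✓; WG at 48.40° ✓; |WG| = 22.90 ✓; ∠WGF = 110.2° ✓; |GF| = 25.10 ✓; ∠(GF, FZ) = 90.00° ✓; |FZ| = 16.50 ✗.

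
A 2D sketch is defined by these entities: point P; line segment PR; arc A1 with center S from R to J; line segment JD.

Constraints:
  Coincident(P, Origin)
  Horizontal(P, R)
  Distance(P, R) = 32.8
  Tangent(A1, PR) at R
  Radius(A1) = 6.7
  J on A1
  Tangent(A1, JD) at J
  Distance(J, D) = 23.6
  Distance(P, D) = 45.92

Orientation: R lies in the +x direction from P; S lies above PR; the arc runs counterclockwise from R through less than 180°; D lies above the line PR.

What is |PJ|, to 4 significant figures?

40.17

P is at the origin; PR is horizontal with |PR| = 32.8 and R on the +x side, so R = (32.80, 0.000). Since A1 is tangent to PR there, SR ⟂ PR, so S = R + (0, 6.7) = (32.80, 6.700). Since SJ ⟂ JD (tangency), |SD| = √(6.7² + 23.6²) = 24.53 regardless of where J sits on A1. So D lies on both circle(P, 45.92) and circle(S, 24.53); the above-PR intersection is D = (33.68, 31.22). J is the foot of the tangent from D: J = (39.31, 8.298).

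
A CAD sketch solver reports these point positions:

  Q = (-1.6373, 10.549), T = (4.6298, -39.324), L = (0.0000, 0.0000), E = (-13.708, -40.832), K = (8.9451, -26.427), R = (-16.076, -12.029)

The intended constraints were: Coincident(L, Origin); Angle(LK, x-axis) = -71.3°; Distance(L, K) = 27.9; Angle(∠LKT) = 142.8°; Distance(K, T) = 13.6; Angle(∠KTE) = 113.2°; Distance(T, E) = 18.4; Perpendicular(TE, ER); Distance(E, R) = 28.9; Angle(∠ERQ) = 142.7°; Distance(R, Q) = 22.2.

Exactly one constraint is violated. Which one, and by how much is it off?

Distance(R, Q) = 22.2 — off by 4.60.

L = (0.00, 0.00) ✓; LK at -71.30° ✓; |LK| = 27.90 ✓; ∠LKT = 142.8° ✓; |KT| = 13.60 ✓; ∠KTE = 113.2° ✓; |TE| = 18.40 ✓; ∠(TE, ER) = 90.00° ✓; |ER| = 28.90 ✓; ∠ERQ = 142.7° ✓; |RQ| = 26.80 ✗.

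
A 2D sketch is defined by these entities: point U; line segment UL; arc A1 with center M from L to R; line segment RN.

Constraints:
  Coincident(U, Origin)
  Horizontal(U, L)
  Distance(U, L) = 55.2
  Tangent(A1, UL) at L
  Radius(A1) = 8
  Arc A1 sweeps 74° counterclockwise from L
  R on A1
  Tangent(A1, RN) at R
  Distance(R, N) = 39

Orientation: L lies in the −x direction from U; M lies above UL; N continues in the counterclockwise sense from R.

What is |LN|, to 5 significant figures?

47.048

On A1, L sits at bearing -90° from M; a 74° counterclockwise sweep puts R at bearing -16°, so R = M + 8.0·(cos -16°, sin -16°) = (-47.510, 5.7949). The tangent condition forces MR to be normal to RN, so RN runs along (−sin -16°, cos -16°); with |RN| = 39.0, N = (-36.760, 43.284). Then |LN| = |N − L| = 47.048.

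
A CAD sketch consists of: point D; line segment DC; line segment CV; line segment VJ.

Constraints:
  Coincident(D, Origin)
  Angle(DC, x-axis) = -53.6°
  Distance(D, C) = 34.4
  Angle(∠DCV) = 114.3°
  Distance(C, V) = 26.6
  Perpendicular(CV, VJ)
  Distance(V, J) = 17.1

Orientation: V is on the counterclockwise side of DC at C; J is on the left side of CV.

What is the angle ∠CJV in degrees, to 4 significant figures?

57.26°

D is at the origin; DC runs at -53.6° with length 34.4, so C = 34.4·(cos -53.6°, sin -53.6°) = (20.41, -27.69). ∠DCV = 114.3°, so CV runs at -53.6° + (180° − 114.3°) = 12.10° from the x-axis; with |CV| = 26.6, V = C + 26.6·(cos 12.10°, sin 12.10°) = (46.42, -22.11). The perpendicularity gives VJ at right angles to CV; with |VJ| = 17.1 on the left of CV, J = V + 17.1·(-0.2096, 0.9778) = (42.84, -5.392). Then cos ∠CJV = JC·JV / (|JC||JV|), giving 57.26°.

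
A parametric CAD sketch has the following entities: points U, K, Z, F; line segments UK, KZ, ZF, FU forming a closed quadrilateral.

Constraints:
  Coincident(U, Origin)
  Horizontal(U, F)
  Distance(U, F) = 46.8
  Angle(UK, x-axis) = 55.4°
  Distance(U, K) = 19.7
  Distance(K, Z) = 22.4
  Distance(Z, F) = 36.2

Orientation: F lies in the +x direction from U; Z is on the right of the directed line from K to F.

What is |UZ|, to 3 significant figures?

12.7

U is at the origin; U and F share the same y with |UF| = 46.8 and F in +x, so F = (46.8, 0). UK runs at 55.4° with |UK| = 19.7, so K = (11.2, 16.2). Z is determined by |KZ| = 22.4 and |ZF| = 36.2 together: it lies at the intersection of circle(K, 22.4) and circle(F, 36.2). With |KF| = 39.1, the foot of the radical line on KF is 9.23 from K and the perpendicular offset is √(22.4² − 9.23²) = 20.4. Taking the right-of-KF solution: Z = (11.1, -6.18).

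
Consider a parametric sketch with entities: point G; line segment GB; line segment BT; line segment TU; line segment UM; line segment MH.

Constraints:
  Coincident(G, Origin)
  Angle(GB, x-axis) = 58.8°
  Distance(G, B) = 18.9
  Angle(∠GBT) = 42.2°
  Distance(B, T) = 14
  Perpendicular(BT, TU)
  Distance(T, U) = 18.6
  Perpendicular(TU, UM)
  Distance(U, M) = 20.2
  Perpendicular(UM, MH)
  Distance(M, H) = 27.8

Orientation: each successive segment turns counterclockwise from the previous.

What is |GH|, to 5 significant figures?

29.791

TU is perpendicular to UM, so UM runs at 16.600°; with |UM| = 20.2, M = (21.046, 0.11285). The perpendicularity gives MH at right angles to UM, so MH runs at 106.60°; with |MH| = 27.8, H = (13.104, 26.754). Then |GH| = |H − G| = 29.791.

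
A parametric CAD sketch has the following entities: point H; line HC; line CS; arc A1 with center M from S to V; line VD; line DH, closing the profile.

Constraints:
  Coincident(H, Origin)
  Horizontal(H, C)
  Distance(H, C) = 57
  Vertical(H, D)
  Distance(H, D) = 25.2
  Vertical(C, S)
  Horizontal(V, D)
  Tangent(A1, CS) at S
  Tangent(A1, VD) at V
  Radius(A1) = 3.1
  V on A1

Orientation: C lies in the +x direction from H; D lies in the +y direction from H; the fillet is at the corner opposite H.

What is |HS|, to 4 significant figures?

61.13

The virtual corner opposite H is at (57.00, 25.20). Since A1 is tangent to CS there, MS ⟂ CS and tangency of A1 to VD means the radius MV is perpendicular to VD, with radius 3.1, so the center M sits 3.1 in from both sides at M = (53.90, 22.10). That places the tangent points at S = (57.00, 22.10) on CS and V = (53.90, 25.20) on VD. Then |HS| = |S − H| = 61.13.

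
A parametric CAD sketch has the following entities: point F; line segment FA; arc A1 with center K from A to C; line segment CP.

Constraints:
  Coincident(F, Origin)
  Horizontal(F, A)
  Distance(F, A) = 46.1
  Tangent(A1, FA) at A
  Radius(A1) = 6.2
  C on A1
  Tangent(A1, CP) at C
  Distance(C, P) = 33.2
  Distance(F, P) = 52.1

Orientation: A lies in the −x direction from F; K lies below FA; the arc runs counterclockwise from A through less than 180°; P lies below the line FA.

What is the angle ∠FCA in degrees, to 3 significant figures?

49.4°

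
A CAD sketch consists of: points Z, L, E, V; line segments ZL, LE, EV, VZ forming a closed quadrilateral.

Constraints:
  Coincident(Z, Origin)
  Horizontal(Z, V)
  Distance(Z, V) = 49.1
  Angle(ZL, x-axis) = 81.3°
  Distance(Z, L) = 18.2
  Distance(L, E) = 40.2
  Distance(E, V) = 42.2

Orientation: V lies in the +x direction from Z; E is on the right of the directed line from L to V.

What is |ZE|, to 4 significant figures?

24.45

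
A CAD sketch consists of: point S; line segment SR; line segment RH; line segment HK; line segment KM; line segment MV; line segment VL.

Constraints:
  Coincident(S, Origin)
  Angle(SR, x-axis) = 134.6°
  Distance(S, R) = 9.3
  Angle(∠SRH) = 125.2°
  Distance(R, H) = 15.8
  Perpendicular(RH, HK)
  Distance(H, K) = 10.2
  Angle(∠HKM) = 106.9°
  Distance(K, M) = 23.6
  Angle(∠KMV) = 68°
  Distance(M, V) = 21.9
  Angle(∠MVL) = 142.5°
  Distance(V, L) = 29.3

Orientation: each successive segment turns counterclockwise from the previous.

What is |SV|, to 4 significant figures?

12.36

S is at the origin; SR runs at 134.6° with length 9.3, so R = (-6.530, 6.622). ∠SRH = 125.2° gives RH at -170.6° from the x-axis; with |RH| = 15.8, H = (-22.12, 4.041). RH ⟂ HK, so HK runs at -80.60°; with |HK| = 10.2, K = (-20.45, -6.022). ∠HKM = 106.9° gives KM at -7.500° from the x-axis; with |KM| = 23.6, M = (2.946, -9.102). ∠KMV = 68.0° gives MV at 104.5° from the x-axis; with |MV| = 21.9, V = (-2.537, 12.10). Then |SV| = |V − S| = 12.36.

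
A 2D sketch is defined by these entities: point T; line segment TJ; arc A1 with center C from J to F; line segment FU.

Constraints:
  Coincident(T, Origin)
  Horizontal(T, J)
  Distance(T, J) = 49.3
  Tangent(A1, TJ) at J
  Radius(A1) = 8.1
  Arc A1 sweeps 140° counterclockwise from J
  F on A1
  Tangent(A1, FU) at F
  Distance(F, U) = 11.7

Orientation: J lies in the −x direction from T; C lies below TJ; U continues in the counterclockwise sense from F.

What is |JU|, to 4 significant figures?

22.15

T is at the origin; TJ is horizontal with |TJ| = 49.3 and J on the −x side, so J = (-49.30, 0.000). The tangent condition forces CJ to be normal to TJ, so C = J + (0, -8.1) = (-49.30, -8.100). On A1, J sits at bearing 90° from C; a 140° counterclockwise sweep puts F at bearing 230°, so F = C + 8.1·(cos 230°, sin 230°) = (-54.51, -14.30). The tangent condition forces CF to be normal to FU, so FU runs along (−sin 230°, cos 230°); with |FU| = 11.7, U = (-45.54, -21.83). Then |JU| = |U − J| = 22.15.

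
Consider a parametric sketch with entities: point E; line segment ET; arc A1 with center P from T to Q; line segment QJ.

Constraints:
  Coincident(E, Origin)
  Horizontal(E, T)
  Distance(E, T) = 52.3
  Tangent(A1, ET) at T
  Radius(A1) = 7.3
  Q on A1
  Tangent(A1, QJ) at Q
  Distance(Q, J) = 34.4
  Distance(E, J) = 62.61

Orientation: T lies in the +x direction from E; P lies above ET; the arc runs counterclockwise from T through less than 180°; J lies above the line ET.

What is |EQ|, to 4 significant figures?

59.93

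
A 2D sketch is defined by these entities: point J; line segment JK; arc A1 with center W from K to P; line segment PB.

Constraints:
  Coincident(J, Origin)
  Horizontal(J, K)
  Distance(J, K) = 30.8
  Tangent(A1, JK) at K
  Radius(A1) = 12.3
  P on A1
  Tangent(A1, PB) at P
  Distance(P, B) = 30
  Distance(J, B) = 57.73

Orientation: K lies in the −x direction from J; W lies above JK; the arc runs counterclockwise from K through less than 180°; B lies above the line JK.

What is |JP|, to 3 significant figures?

28.1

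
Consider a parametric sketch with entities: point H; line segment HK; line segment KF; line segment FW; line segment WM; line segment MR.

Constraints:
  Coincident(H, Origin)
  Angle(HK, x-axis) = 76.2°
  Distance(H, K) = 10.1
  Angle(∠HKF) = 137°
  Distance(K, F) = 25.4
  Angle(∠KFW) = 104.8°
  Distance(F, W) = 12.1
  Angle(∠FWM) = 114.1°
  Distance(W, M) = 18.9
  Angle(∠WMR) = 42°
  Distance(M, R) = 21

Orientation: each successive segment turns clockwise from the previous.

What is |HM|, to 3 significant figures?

26.9

H is at the origin; HK runs at 76.2° with length 10.1, so K = (2.41, 9.81). ∠HKF = 137.0° gives KF at 33.2° from the x-axis; with |KF| = 25.4, F = (23.7, 23.7). ∠KFW = 104.8° gives FW at -42.0° from the x-axis; with |FW| = 12.1, W = (32.7, 15.6). ∠FWM = 114.1° gives WM at -108° from the x-axis; with |WM| = 18.9, M = (26.8, -2.37). Then |HM| = |M − H| = 26.9.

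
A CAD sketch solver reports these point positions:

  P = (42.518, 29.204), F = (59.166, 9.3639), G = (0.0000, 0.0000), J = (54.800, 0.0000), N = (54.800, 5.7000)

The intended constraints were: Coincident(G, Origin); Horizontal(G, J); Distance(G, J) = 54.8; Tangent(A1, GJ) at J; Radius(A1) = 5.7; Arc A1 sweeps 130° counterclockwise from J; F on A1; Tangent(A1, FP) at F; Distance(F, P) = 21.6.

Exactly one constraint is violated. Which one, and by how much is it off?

Distance(F, P) = 21.6 — off by 4.30.

G = (0.00, 0.00) ✓; G.y = 0.00, J.y = 0.00 ✓; |GJ| = 54.80 ✓; ∠(NJ, JG) = 90.00° ✓; |NJ| = 5.700 ✓; bearing(N→F) − bearing(N→J) = 130.0° ✓; |NF| = 5.700 ✓; ∠(NF, FP) = 90.00° ✓; |FP| = 25.90 ✗.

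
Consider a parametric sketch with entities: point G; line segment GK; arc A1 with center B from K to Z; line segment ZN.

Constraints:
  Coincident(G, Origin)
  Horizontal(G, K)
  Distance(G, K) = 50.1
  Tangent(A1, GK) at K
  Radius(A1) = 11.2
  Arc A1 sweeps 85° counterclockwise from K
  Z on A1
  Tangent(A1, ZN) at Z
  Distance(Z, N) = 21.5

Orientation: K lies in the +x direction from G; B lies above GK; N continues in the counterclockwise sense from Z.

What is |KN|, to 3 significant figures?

34.2

On A1, K sits at bearing -90° from B; an 85° counterclockwise sweep puts Z at bearing -5°, so Z = B + 11.2·(cos -5°, sin -5°) = (61.3, 10.2). Since A1 is tangent to ZN there, BZ ⟂ ZN, so ZN runs along (−sin -5°, cos -5°); with |ZN| = 21.5, N = (63.1, 31.6). Then |KN| = |N − K| = 34.2.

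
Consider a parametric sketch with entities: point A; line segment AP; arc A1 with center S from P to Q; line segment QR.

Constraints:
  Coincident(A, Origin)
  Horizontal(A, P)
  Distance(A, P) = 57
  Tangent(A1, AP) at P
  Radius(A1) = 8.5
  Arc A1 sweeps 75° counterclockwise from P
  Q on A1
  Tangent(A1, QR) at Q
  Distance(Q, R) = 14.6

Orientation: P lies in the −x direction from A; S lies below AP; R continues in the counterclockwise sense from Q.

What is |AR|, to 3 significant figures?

71.9

A is at the origin; A and P share the same y with |AP| = 57.0 and P on the −x side, so P = (-57.0, 0.00). Tangency of A1 to AP means the radius SP is perpendicular to AP, so S = P + (0, -8.5) = (-57.0, -8.50). On A1, P sits at bearing 90° from S; a 75° counterclockwise sweep puts Q at bearing 165°, so Q = S + 8.5·(cos 165°, sin 165°) = (-65.2, -6.30). The tangent condition forces SQ to be normal to QR, so QR runs along (−sin 165°, cos 165°); with |QR| = 14.6, R = (-69.0, -20.4). Then |AR| = |R − A| = 71.9.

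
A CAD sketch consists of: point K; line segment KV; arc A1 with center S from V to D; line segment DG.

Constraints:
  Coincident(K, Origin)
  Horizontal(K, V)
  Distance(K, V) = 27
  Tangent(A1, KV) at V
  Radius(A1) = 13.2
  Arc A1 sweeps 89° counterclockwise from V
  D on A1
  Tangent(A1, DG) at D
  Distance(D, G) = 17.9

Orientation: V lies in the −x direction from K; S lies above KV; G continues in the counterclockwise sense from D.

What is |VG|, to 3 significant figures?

33.7

On A1, V sits at bearing -90° from S; an 89° counterclockwise sweep puts D at bearing -1°, so D = S + 13.2·(cos -1°, sin -1°) = (-13.8, 13.0). The tangent condition forces SD to be normal to DG, so DG runs along (−sin -1°, cos -1°); with |DG| = 17.9, G = (-13.5, 30.9). Then |VG| = |G − V| = 33.7.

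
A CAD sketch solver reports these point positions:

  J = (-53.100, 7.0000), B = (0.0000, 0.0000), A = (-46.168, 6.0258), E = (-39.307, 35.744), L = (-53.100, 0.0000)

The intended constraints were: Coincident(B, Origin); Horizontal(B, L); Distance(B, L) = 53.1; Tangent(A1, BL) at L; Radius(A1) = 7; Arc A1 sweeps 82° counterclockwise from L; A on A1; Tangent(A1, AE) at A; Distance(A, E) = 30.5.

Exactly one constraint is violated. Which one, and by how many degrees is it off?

Tangent(A1, AE) at A — off by 5.00°.

B = (0.00, 0.00) ✓; B.y = 0.00, L.y = 0.00 ✓; |BL| = 53.10 ✓; ∠(JL, LB) = 90.00° ✓; |JL| = 7.000 ✓; bearing(J→A) − bearing(J→L) = 82.00° ✓; |JA| = 7.000 ✓; ∠(JA, AE) = 95.00° ✗; |AE| = 30.50 ✓.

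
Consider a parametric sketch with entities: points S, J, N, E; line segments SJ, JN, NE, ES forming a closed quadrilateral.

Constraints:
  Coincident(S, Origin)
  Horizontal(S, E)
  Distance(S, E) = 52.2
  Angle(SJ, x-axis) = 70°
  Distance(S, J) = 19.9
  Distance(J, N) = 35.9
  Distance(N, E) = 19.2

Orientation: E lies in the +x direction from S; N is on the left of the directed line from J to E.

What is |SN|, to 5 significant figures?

45.785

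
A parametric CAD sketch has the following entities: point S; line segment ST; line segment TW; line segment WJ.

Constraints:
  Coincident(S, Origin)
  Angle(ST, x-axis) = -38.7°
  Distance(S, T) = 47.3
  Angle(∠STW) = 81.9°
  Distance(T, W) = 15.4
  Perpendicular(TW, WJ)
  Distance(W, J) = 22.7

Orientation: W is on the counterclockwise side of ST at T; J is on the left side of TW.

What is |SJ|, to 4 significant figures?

25.66

S is at the origin; ST runs at -38.7° with length 47.3, so T = 47.3·(cos -38.7°, sin -38.7°) = (36.91, -29.57). ∠STW = 81.9°, so TW runs at -38.7° + (180° − 81.9°) = 59.40° from the x-axis; with |TW| = 15.4, W = T + 15.4·(cos 59.40°, sin 59.40°) = (44.75, -16.32). The perpendicularity gives WJ at right angles to TW; with |WJ| = 22.7 on the left of TW, J = W + 22.7·(-0.8607, 0.5090) = (25.21, -4.763). Then |SJ| = |J − S| = 25.66.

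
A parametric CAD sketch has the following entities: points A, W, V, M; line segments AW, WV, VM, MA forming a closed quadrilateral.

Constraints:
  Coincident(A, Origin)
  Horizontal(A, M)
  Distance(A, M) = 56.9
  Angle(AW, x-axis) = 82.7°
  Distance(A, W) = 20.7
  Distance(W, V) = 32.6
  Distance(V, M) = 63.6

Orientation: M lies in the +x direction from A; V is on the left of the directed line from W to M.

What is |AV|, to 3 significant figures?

52.6

A is at the origin; A and M share the same y with |AM| = 56.9 and M in +x, so M = (56.9, 0). AW runs at 82.7° with |AW| = 20.7, so W = (2.63, 20.5). V is determined by |WV| = 32.6 and |VM| = 63.6 together: it lies at the intersection of circle(W, 32.6) and circle(M, 63.6). With |WM| = 58.0, the foot of the radical line on WM is 3.31 from W and the perpendicular offset is √(32.6² − 3.31²) = 32.4. Taking the left-of-WM solution: V = (17.2, 49.7).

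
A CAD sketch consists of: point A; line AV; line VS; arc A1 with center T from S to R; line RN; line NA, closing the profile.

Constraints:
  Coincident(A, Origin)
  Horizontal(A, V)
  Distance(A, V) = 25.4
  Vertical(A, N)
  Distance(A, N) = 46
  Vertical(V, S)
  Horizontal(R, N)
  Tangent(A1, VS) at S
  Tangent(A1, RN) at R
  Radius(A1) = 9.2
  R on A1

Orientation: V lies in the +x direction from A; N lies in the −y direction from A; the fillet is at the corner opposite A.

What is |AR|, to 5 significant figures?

48.769

The virtual corner opposite A is at (25.400, -46.000). The tangent condition forces TS to be normal to VS and the tangent condition forces TR to be normal to RN, with radius 9.2, so the center T sits 9.2 in from both sides at T = (16.200, -36.800). That places the tangent points at S = (25.400, -36.800) on VS and R = (16.200, -46.000) on RN. Then |AR| = |R − A| = 48.769.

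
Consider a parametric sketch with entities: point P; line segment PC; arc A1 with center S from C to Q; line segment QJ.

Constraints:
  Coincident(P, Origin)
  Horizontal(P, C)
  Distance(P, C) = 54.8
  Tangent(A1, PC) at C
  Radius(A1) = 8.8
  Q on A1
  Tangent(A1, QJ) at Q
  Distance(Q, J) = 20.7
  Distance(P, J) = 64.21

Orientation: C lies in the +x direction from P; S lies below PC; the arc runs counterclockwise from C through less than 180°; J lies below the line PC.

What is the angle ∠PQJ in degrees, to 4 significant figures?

131.5°

P is at the origin; PC is horizontal with |PC| = 54.8 and C on the +x side, so C = (54.80, 0.000). Tangency of A1 to PC means the radius SC is perpendicular to PC, so S = C + (0, -8.8) = (54.80, -8.800). Since SQ ⟂ QJ (tangency), |SJ| = √(8.8² + 20.7²) = 22.49 regardless of where Q sits on A1. So J lies on both circle(P, 64.21) and circle(S, 22.49); the below-PC intersection is J = (56.09, -31.26). Q is the foot of the tangent from J: Q = (46.91, -12.70).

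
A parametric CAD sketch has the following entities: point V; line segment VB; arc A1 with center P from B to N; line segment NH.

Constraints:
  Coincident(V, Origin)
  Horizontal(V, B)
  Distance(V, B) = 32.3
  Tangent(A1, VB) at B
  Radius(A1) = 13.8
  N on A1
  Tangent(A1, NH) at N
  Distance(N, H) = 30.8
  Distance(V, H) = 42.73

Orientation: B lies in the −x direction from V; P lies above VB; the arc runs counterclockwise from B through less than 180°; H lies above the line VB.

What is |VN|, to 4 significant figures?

21.72

Checks: V.y = 0.00, B.y = 0.00 ✓; |PN| = 13.80 ✓; ∠(PN, NH) = 90.00° ✓; |NH| = 30.80 ✓; |VH| = 42.73 ✓.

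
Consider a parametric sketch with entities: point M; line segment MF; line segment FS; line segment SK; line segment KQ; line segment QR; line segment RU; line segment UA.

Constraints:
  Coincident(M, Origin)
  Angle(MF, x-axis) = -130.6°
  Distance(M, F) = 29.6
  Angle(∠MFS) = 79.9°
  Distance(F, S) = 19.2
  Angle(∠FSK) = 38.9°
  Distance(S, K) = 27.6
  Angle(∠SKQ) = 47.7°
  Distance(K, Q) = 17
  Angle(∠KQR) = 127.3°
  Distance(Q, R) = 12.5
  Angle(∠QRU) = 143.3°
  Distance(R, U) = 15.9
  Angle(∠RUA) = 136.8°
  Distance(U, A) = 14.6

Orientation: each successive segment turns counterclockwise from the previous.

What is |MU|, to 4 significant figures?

40.19

M is at the origin; MF runs at -130.6° with length 29.6, so F = (-19.26, -22.47). ∠MFS = 79.9° gives FS at -30.50° from the x-axis; with |FS| = 19.2, S = (-2.720, -32.22). ∠FSK = 38.9° gives SK at 110.6° from the x-axis; with |SK| = 27.6, K = (-12.43, -6.384). ∠SKQ = 47.7° gives KQ at -117.1° from the x-axis; with |KQ| = 17.0, Q = (-20.17, -21.52). ∠KQR = 127.3° gives QR at -64.40° from the x-axis; with |QR| = 12.5, R = (-14.77, -32.79). ∠QRU = 143.3° gives RU at -27.70° from the x-axis; with |RU| = 15.9, U = (-0.6959, -40.18). Then |MU| = |U − M| = 40.19.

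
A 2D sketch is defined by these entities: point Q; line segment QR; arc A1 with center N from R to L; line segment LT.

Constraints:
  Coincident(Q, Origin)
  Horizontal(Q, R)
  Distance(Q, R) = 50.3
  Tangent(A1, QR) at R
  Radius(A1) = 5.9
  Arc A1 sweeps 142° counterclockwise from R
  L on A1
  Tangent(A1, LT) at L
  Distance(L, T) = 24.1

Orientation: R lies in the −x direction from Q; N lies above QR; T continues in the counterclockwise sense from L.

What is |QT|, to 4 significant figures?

70.40

Q is at the origin; QR is horizontal with |QR| = 50.3 and R on the −x side, so R = (-50.30, 0.000). The tangent condition forces NR to be normal to QR, so N = R + (0, 5.9) = (-50.30, 5.900). On A1, R sits at bearing -90° from N; a 142° counterclockwise sweep puts L at bearing 52°, so L = N + 5.9·(cos 52°, sin 52°) = (-46.67, 10.55). Since A1 is tangent to LT there, NL ⟂ LT, so LT runs along (−sin 52°, cos 52°); with |LT| = 24.1, T = (-65.66, 25.39). Then |QT| = |T − Q| = 70.40.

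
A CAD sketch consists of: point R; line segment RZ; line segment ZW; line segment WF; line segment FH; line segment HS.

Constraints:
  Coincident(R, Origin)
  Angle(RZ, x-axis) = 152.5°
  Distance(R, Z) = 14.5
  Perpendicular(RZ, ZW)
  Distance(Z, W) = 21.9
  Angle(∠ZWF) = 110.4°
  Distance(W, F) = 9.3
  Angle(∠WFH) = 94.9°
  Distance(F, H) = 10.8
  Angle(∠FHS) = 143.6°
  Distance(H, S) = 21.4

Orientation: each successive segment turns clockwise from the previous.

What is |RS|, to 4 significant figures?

7.718

R is at the origin; RZ runs at 152.5° with length 14.5, so Z = (-12.86, 6.695). The perpendicularity gives ZW at right angles to RZ, so ZW runs at 62.50°; with |ZW| = 21.9, W = (-2.749, 26.12). ∠ZWF = 110.4° gives WF at -7.100° from the x-axis; with |WF| = 9.3, F = (6.479, 24.97). ∠WFH = 94.9° gives FH at -92.20° from the x-axis; with |FH| = 10.8, H = (6.065, 14.18). ∠FHS = 143.6° gives HS at -128.6° from the x-axis; with |HS| = 21.4, S = (-7.286, -2.545). Then |RS| = |S − R| = 7.718.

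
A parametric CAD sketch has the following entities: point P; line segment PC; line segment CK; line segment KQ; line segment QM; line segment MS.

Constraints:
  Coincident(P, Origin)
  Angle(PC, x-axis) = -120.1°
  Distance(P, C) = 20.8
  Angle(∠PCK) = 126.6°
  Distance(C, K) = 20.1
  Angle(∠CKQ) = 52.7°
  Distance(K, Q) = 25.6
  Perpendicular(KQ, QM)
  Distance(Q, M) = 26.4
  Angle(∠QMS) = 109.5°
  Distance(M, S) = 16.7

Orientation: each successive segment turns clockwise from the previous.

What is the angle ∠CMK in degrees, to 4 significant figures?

8.077°

P is at the origin; PC runs at -120.1° with length 20.8, so C = (-10.43, -18.00). ∠PCK = 126.6° gives CK at -173.5° from the x-axis; with |CK| = 20.1, K = (-30.40, -20.27). ∠CKQ = 52.7° gives KQ at 59.20° from the x-axis; with |KQ| = 25.6, Q = (-17.29, 1.719). KQ is perpendicular to QM, so QM runs at -30.80°; with |QM| = 26.4, M = (5.383, -11.80). Then cos ∠CMK = MC·MK / (|MC||MK|), giving 8.077°.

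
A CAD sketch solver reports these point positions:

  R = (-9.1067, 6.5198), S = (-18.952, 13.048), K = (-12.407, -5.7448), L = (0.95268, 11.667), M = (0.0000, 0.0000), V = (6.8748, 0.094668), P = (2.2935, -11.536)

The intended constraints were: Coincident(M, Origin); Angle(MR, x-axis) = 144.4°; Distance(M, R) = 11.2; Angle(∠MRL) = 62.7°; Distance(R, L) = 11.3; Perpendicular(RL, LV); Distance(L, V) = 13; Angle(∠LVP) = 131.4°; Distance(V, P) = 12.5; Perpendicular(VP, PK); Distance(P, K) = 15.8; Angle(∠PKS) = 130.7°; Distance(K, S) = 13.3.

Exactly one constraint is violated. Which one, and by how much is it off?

Distance(K, S) = 13.3 — off by 6.60.

M = (0.00, 0.00) ✓; MR at 144.4° ✓; |MR| = 11.20 ✓; ∠MRL = 62.70° ✓; |RL| = 11.30 ✓; ∠(RL, LV) = 90.00° ✓; |LV| = 13.00 ✓; ∠LVP = 131.4° ✓; |VP| = 12.50 ✓; ∠(VP, PK) = 90.00° ✓; |PK| = 15.80 ✓; ∠PKS = 130.7° ✓; |KS| = 19.90 ✗.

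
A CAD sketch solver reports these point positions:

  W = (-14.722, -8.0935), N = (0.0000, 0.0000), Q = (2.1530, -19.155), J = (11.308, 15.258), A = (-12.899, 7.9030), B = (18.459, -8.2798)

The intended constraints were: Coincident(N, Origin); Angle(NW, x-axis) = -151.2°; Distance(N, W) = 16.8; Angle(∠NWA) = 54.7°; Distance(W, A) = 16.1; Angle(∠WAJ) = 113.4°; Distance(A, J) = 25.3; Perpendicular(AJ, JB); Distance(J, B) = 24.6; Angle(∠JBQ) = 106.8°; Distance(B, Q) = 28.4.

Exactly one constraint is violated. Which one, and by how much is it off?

Distance(B, Q) = 28.4 — off by 8.80.

N = (0.00, 0.00) ✓; NW at -151.2° ✓; |NW| = 16.80 ✓; ∠NWA = 54.70° ✓; |WA| = 16.10 ✓; ∠WAJ = 113.4° ✓; |AJ| = 25.30 ✓; ∠(AJ, JB) = 90.00° ✓; |JB| = 24.60 ✓; ∠JBQ = 106.8° ✓; |BQ| = 19.60 ✗.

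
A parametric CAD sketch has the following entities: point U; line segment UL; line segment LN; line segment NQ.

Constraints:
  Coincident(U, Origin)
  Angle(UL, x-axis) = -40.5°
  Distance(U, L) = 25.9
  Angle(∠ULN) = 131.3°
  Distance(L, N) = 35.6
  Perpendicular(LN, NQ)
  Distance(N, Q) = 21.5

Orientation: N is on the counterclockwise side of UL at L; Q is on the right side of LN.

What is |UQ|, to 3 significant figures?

66.7

U is at the origin; UL runs at -40.5° with length 25.9, so L = 25.9·(cos -40.5°, sin -40.5°) = (19.7, -16.8). ∠ULN = 131.3°, so LN runs at -40.5° + (180° − 131.3°) = 8.20° from the x-axis; with |LN| = 35.6, N = L + 35.6·(cos 8.20°, sin 8.20°) = (54.9, -11.7). LN ⟂ NQ; with |NQ| = 21.5 on the right of LN, Q = N + 21.5·(0.143, -0.990) = (58.0, -33.0). Then |UQ| = |Q − U| = 66.7.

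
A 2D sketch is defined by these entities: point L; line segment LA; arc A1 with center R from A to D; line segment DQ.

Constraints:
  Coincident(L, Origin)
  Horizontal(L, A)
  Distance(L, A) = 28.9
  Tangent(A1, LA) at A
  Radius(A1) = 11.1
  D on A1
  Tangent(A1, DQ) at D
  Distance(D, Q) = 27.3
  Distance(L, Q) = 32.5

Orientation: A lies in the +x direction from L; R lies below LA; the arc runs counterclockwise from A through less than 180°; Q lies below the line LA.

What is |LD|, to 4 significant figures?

19.88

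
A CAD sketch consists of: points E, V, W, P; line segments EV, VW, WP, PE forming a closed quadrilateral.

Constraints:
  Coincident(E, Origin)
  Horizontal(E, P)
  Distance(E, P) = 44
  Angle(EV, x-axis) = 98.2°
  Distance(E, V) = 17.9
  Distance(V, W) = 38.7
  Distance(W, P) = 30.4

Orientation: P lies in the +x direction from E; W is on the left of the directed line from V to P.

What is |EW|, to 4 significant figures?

44.99

E is at the origin; E and P share the same y with |EP| = 44.0 and P in +x, so P = (44.0, 0). EV runs at 98.2° with |EV| = 17.9, so V = (-2.553, 17.72). W is determined by |VW| = 38.7 and |WP| = 30.4 together: it lies at the intersection of circle(V, 38.7) and circle(P, 30.4). With |VP| = 49.81, the foot of the radical line on VP is 30.66 from V and the perpendicular offset is √(38.7² − 30.66²) = 23.61. Taking the left-of-VP solution: W = (34.50, 28.88).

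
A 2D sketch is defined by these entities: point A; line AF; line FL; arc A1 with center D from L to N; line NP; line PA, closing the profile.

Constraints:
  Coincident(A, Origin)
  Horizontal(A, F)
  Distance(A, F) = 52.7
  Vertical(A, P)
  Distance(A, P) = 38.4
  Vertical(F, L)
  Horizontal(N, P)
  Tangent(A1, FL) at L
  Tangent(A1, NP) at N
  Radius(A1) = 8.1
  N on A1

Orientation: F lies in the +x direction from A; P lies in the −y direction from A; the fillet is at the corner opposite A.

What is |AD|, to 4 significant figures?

53.92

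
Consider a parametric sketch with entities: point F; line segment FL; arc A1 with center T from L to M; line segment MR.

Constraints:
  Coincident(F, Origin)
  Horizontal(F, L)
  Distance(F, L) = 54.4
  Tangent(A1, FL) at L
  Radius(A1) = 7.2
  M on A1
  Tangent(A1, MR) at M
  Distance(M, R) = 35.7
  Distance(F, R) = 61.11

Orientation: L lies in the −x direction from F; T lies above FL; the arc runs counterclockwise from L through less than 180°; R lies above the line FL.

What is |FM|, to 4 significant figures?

47.68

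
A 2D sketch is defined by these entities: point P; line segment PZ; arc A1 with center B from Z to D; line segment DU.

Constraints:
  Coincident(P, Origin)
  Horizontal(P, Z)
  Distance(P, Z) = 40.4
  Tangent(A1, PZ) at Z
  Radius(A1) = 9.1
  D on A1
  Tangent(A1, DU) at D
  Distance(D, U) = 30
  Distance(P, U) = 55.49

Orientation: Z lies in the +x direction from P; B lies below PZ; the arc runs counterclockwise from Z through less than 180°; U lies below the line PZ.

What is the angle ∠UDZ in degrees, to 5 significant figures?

128.69°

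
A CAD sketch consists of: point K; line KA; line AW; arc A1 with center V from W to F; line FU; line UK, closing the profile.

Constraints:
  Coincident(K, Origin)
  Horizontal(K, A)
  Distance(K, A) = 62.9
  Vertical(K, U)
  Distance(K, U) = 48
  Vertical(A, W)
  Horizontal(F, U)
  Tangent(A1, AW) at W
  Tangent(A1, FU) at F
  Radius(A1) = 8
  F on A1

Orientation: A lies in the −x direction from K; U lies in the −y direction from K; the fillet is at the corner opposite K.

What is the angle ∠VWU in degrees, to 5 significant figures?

7.2483°

K is at the origin; KA is horizontal with |KA| = 62.9 and A on the −x side, so A = (-62.900, 0.0000). K and U share the same x with |KU| = 48.0 and U on the −y side, so U = (0.0000, -48.000). The virtual corner opposite K is at (-62.900, -48.000). Since A1 is tangent to AW there, VW ⟂ AW and A1 meets FU tangentially, so VF is at right angles to FU, with radius 8.0, so the center V sits 8.0 in from both sides at V = (-54.900, -40.000). That places the tangent points at W = (-62.900, -40.000) on AW and F = (-54.900, -48.000) on FU. Then cos ∠VWU = WV·WU / (|WV||WU|), giving 7.2483°.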